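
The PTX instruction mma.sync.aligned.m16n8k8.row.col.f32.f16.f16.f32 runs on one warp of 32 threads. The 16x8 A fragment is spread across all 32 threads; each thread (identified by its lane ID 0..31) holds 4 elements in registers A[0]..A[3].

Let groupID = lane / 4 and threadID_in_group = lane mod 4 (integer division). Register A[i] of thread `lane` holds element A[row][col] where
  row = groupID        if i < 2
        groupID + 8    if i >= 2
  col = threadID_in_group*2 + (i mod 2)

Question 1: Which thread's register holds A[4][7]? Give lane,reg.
19,1

r:4=>grp=4,rB=0  c:7=>tig=3,lo=1
L=4*4+3=19  i=0*2+1=1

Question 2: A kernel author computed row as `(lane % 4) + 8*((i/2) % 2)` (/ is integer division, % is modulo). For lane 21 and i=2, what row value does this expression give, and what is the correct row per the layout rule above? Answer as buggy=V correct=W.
buggy=9 correct=13

`(lane % 4) + 8*((i/2) % 2)`[21,2]=>9
lane 21=>21/4=5, 21 mod 4=1
i=2  r:5+8=>13  c:2·1+0=>2
row: 9 vs 13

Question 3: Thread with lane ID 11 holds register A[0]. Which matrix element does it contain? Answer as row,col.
lane 11: g=2 (11/4), t=3 (11%4)
i=0: r=2+0=2, c=3*2+0=6

2,6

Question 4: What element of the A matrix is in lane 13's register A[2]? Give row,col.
13: gr=3,th=1
[2] (3+8,1*2+0) = (11,2)

11,2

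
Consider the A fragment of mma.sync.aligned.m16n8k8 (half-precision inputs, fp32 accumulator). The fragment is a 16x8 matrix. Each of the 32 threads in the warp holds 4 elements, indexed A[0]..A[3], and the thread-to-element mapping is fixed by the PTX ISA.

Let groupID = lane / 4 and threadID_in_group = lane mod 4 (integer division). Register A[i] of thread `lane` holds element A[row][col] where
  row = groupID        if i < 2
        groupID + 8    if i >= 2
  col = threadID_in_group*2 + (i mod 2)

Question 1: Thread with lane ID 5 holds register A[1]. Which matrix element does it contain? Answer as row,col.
lane 5⇒5/4=1, 5 mod 4=1
i=1  r:1+0⇒1  c:2·1+1⇒3

1,3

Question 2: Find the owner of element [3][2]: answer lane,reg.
r:3=>grp=3,rB=0  c:2=>tig=1,lo=0
L=3*4+1=13  i=0*2+0=0

13,0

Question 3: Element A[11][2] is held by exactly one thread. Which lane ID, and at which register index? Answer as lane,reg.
r:11=>grp=3,rB=1  c:2=>tig=1,lo=0
L=3*4+1=13  i=1*2+0=2

13,2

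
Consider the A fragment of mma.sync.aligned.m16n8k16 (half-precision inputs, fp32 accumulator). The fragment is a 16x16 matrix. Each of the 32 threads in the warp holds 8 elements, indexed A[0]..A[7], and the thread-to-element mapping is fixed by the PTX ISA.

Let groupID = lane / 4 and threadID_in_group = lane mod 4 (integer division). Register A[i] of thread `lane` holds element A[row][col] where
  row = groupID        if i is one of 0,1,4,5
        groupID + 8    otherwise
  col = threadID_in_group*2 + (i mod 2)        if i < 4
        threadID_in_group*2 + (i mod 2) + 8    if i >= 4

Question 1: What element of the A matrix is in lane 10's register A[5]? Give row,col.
2,13

10: grp=2,tig=2
[5] (2+0,2*2+1+8) = (2,13)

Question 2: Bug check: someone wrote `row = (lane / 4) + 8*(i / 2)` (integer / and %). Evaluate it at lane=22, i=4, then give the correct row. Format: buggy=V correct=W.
buggy=21 correct=5

`(lane / 4) + 8*(i / 2)`[22,4]->21
L=22->gid=22>>2=5, tid=22&3=2
[4]->row 5+0=5  col 2·2+0+8=12
row: 21 vs 5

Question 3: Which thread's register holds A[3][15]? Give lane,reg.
r=3→G=3,rhi=0  c=15→chi=1,T=3,p=1
L=3*4+3=15  i=1*4+0*2+1=5

15,5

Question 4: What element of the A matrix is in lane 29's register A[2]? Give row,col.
lane 29: gid=7 (29/4), tid=1 (29%4)
i=2: r=7+8=15, c=1*2+0+0=2

15,2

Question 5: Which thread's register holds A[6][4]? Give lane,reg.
r=6⇒gr=6,Rb=0  c=4⇒Cb=0,th=2,odd=0
L=6*4+2=26  i=0*4+0*2+0=0

26,0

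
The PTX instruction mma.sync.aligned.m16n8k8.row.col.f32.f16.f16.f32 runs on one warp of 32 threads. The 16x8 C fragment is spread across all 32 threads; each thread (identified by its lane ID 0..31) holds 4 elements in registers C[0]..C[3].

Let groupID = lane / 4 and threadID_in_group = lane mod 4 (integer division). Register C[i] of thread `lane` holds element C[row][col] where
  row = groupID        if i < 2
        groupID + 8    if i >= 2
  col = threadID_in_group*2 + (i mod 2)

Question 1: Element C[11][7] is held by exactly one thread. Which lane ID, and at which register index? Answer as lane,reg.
r=11->g=3,rb=1  c=7->t=3,b0=1
L=3*4+3=15  i=1*2+1=3

15,3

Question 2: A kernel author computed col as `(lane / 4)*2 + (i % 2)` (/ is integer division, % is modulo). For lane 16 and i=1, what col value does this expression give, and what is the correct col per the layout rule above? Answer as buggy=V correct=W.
buggy=9 correct=1

`(lane / 4)*2 + (i % 2)`[16,1]->9
16: g=4,t=0
[1] (4+0,0*2+1) = (4,1)
col: 9 vs 1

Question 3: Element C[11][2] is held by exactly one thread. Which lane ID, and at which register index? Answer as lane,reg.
r=11→G=3,rhi=1  c=2→T=1,p=0
L=3*4+1=13  i=1*2+0=2

13,2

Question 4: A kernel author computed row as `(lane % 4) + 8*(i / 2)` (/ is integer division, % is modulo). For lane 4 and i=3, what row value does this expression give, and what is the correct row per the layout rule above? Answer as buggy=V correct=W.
buggy=8 correct=9

`(lane % 4) + 8*(i / 2)`[4,3]->8
4: g=1,t=0
[3] (1+8,0*2+1) = (9,1)
row: 8 vs 9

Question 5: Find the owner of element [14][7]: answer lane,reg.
27,3

r: 14->gid=6,r8=1  c: 7->tid=3,i&1=1
L=6*4+3=27  i=1*2+1=3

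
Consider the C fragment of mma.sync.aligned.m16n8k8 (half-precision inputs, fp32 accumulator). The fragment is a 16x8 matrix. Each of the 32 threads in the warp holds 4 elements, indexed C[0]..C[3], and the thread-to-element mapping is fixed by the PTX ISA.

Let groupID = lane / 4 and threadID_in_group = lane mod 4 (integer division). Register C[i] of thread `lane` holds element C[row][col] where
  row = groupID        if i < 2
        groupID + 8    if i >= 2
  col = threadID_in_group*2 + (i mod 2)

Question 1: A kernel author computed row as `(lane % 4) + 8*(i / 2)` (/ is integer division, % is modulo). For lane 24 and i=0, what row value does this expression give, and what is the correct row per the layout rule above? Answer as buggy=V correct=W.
`(lane % 4) + 8*(i / 2)`[24,0]=>0
lane 24: grp=6 (24/4), tig=0 (24%4)
i=0: r=6+0=6, c=0*2+0=0
row: 0 vs 6

buggy=0 correct=6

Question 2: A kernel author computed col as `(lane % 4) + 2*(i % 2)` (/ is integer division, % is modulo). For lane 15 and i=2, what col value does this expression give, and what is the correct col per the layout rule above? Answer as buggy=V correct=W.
`(lane % 4) + 2*(i % 2)`[15,2]->3
lane 15->15/4=3, 15 mod 4=3
i=2  r:3+8->11  c:2·3+0->6
col: 3 vs 6

buggy=3 correct=6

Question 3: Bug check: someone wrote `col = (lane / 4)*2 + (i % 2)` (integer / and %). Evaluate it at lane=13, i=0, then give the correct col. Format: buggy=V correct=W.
buggy=6 correct=2

`(lane / 4)*2 + (i % 2)`[13,0]⇒6
L=13⇒gr=13>>2=3, th=13&3=1
[0]⇒row 3+0=3  col 1·2+0=2
col: 6 vs 2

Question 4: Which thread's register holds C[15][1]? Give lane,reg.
r:15=>grp=7,rB=1  c:1=>tig=0,lo=1
L=7*4+0=28  i=1*2+1=3

28,3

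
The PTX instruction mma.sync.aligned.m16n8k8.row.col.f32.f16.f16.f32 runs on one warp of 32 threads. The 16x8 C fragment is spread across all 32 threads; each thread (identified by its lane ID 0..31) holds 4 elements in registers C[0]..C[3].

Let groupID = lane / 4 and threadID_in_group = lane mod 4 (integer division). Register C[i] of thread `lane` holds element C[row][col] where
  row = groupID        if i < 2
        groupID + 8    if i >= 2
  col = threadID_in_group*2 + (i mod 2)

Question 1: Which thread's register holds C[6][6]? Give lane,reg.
27,0

r:6=>grp=6,rB=0  c:6=>tig=3,lo=0
L=6*4+3=27  i=0*2+0=0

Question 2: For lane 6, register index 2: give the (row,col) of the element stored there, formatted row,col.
9,4

6: g=1,t=2
[2] (1+8,2*2+0) = (9,4)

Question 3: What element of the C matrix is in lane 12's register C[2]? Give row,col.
11,0

12: G=3,T=0
[2] (3+8,0*2+0) = (11,0)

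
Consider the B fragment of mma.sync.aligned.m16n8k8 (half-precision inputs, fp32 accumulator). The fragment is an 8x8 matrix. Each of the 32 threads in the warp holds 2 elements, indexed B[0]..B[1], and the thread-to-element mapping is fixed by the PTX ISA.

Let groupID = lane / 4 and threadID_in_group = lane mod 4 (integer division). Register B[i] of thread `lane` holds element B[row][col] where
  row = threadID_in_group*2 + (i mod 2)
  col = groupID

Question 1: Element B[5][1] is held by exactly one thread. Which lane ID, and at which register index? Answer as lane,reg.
c: 1->gid=1  r: 5->tid=2,i&1=1
L=1*4+2=6  i=1=1

6,1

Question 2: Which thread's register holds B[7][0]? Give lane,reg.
c: 0->gid=0  r: 7->tid=3,i&1=1
L=0*4+3=3  i=1=1

3,1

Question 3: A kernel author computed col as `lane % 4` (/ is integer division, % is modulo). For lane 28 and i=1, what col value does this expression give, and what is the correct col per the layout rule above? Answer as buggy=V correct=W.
`lane % 4`[28,1]=>0
lane 28=>28/4=7, 28 mod 4=0
i=1  r:2·0+1=>1  c:7
col: 0 vs 7

buggy=0 correct=7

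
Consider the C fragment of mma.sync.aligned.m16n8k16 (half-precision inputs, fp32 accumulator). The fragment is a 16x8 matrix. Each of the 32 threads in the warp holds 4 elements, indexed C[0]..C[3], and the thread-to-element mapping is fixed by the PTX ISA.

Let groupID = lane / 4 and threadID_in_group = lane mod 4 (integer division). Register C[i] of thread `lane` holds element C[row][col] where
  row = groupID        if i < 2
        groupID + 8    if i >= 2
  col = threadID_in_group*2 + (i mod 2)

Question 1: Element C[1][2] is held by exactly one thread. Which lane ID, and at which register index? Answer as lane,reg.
5,0

r=1⇒gr=1,Rb=0  c=2⇒th=1,odd=0
L=1*4+1=5  i=0*2+0=0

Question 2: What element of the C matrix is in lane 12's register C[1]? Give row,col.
3,1

12: gid=3,tid=0
[1] (3+0,0*2+1) = (3,1)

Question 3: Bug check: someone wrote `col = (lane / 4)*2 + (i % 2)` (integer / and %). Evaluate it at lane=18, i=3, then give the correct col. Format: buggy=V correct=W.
buggy=9 correct=5

`(lane / 4)*2 + (i % 2)`[18,3]->9
18: g=4,t=2
[3] (4+8,2*2+1) = (12,5)
col: 9 vs 5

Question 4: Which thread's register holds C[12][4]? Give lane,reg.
18,2

r:12=>grp=4,rB=1  c:4=>tig=2,lo=0
L=4*4+2=18  i=1*2+0=2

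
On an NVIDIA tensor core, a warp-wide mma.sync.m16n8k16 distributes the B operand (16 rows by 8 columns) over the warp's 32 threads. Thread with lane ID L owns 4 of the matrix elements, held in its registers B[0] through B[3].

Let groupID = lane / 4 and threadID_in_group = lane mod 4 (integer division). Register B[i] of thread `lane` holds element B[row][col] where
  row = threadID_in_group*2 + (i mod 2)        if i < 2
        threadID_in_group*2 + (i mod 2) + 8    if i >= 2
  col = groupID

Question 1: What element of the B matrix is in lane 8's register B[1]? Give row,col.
1,2

lane 8->8/4=2, 8 mod 4=0
i=1  r:2·0+1+0->1  c:2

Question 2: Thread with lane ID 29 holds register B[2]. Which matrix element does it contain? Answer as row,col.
L=29=>grp=29>>2=7, tig=29&3=1
[2]=>row 1·2+0+8=10  col grp=7

10,7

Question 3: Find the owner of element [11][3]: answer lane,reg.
c=3→G=3  r=11→rhi=1,T=1,p=1
L=3*4+1=13  i=1*2+1=3

13,3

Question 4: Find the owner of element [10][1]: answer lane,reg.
5,2

c:1=>grp=1  r:10=>rB=1,tig=1,lo=0
L=1*4+1=5  i=1*2+0=2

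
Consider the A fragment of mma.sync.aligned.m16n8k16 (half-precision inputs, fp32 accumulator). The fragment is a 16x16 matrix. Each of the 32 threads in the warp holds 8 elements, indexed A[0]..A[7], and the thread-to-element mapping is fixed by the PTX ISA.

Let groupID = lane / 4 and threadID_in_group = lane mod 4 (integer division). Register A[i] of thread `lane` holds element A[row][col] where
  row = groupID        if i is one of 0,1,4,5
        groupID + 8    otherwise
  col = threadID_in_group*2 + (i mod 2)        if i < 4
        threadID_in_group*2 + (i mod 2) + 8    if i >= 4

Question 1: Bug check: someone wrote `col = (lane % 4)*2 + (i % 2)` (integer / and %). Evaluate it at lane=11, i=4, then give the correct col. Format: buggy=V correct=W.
`(lane % 4)*2 + (i % 2)`[11,4]→6
lane 11→11/4=2, 11 mod 4=3
i=4  r:2+0→2  c:2·3+0+8→14
col: 6 vs 14

buggy=6 correct=14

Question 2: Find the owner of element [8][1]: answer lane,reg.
r: 8->gid=0,r8=1  c: 1->c8=0,tid=0,i&1=1
L=0*4+0=0  i=0*4+1*2+1=3

0,3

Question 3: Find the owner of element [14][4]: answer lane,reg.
26,2

r=14->g=6,rb=1  c=4->cb=0,t=2,b0=0
L=6*4+2=26  i=0*4+1*2+0=2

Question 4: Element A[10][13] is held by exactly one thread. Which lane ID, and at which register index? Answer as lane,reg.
r:10=>grp=2,rB=1  c:13=>cB=1,tig=2,lo=1
L=2*4+2=10  i=1*4+1*2+1=7

10,7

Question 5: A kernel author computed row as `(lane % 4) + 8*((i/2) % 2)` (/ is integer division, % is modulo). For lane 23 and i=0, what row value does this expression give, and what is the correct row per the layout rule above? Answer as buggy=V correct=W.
`(lane % 4) + 8*((i/2) % 2)`[23,0]=>3
L=23=>grp=23>>2=5, tig=23&3=3
[0]=>row 5+0=5  col 3·2+0+0=6
row: 3 vs 5

buggy=3 correct=5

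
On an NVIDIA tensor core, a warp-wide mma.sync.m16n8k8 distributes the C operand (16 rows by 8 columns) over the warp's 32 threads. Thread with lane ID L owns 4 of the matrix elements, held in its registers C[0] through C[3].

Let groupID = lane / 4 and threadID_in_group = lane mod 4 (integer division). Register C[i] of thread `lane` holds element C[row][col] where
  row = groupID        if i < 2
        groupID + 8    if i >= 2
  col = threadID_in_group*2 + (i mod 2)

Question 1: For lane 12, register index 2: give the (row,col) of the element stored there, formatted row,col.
11,0

lane 12: gr=3 (12/4), th=0 (12%4)
i=2: r=3+8=11, c=0*2+0=0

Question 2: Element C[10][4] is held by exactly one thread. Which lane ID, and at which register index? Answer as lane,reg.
r:10=>grp=2,rB=1  c:4=>tig=2,lo=0
L=2*4+2=10  i=1*2+0=2

10,2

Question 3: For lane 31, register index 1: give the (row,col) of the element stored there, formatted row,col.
lane 31: grp=7 (31/4), tig=3 (31%4)
i=1: r=7+0=7, c=3*2+1=7

7,7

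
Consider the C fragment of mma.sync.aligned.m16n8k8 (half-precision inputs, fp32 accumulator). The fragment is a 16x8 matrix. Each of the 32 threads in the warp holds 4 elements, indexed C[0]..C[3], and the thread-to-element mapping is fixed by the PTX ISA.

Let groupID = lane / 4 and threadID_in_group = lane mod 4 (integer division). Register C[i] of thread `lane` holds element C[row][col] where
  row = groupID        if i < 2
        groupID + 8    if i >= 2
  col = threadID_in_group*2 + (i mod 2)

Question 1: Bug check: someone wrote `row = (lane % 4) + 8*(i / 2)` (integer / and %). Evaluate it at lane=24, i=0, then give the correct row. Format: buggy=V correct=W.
`(lane % 4) + 8*(i / 2)`[24,0]⇒0
lane 24: gr=6 (24/4), th=0 (24%4)
i=0: r=6+0=6, c=0*2+0=0
row: 0 vs 6

buggy=0 correct=6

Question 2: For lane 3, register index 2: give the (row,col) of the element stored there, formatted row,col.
3: g=0,t=3
[2] (0+8,3*2+0) = (8,6)

8,6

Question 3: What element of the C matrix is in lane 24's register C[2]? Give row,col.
lane 24: gid=6 (24/4), tid=0 (24%4)
i=2: r=6+8=14, c=0*2+0=0

14,0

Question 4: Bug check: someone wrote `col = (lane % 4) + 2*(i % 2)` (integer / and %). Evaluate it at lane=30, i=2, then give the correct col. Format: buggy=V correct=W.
buggy=2 correct=4

`(lane % 4) + 2*(i % 2)`[30,2]->2
lane 30->30/4=7, 30 mod 4=2
i=2  r:7+8->15  c:2·2+0->4
col: 2 vs 4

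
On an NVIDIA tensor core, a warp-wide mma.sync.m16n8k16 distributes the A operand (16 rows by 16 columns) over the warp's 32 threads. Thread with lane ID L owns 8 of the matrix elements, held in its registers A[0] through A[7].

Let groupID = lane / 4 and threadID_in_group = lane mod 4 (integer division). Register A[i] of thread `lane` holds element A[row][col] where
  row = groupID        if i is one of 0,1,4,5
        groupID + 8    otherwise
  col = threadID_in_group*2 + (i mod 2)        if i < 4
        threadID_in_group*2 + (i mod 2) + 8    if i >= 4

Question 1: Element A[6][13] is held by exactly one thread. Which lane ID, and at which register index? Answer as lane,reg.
r=6->g=6,rb=0  c=13->cb=1,t=2,b0=1
L=6*4+2=26  i=1*4+0*2+1=5

26,5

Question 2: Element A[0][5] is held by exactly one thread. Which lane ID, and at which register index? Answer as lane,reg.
r=0->g=0,rb=0  c=5->cb=0,t=2,b0=1
L=0*4+2=2  i=0*4+0*2+1=1

2,1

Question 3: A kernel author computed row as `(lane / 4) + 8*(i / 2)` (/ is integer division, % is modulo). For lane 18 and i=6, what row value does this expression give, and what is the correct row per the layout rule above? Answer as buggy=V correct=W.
buggy=28 correct=12

`(lane / 4) + 8*(i / 2)`[18,6]⇒28
lane 18: gr=4 (18/4), th=2 (18%4)
i=6: r=4+8=12, c=2*2+0+8=12
row: 28 vs 12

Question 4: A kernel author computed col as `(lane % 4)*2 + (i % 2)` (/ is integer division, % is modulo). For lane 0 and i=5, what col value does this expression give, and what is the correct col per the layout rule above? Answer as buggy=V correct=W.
buggy=1 correct=9

`(lane % 4)*2 + (i % 2)`[0,5]⇒1
lane 0⇒0/4=0, 0 mod 4=0
i=5  r:0+0⇒0  c:2·0+1+8⇒9
col: 1 vs 9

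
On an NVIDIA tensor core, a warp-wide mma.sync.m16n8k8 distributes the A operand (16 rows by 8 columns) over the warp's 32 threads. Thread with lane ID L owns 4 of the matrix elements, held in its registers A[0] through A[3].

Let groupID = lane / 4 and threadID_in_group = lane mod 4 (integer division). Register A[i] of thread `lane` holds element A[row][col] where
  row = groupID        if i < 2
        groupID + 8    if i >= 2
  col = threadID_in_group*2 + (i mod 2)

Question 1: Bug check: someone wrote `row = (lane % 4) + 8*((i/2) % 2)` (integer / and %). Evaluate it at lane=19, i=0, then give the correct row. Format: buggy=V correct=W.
`(lane % 4) + 8*((i/2) % 2)`[19,0]=>3
lane 19=>19/4=4, 19 mod 4=3
i=0  r:4+0=>4  c:2·3+0=>6
row: 3 vs 4

buggy=3 correct=4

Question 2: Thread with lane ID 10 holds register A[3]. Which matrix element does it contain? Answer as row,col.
10,5

lane 10->10/4=2, 10 mod 4=2
i=3  r:2+8->10  c:2·2+1->5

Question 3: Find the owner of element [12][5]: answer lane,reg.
r:12=>grp=4,rB=1  c:5=>tig=2,lo=1
L=4*4+2=18  i=1*2+1=3

18,3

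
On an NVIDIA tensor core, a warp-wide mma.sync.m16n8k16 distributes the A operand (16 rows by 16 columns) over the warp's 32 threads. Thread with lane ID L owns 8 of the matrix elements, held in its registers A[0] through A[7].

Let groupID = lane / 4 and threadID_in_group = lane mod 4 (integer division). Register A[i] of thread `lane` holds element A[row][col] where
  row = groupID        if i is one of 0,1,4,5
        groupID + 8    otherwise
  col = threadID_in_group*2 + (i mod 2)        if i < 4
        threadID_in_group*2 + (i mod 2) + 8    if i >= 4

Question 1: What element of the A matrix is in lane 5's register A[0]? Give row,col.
1,2

lane 5→5/4=1, 5 mod 4=1
i=0  r:1+0→1  c:2·1+0+0→2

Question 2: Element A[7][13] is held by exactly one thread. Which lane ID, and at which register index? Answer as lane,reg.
30,5

r=7->g=7,rb=0  c=13->cb=1,t=2,b0=1
L=7*4+2=30  i=1*4+0*2+1=5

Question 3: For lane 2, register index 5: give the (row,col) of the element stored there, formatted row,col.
0,13

lane 2: G=0 (2/4), T=2 (2%4)
i=5: r=0+0=0, c=2*2+1+8=13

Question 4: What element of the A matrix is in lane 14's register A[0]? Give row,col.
14: g=3,t=2
[0] (3+0,2*2+0+0) = (3,4)

3,4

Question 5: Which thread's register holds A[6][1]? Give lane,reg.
24,1

r:6=>grp=6,rB=0  c:1=>cB=0,tig=0,lo=1
L=6*4+0=24  i=0*4+0*2+1=1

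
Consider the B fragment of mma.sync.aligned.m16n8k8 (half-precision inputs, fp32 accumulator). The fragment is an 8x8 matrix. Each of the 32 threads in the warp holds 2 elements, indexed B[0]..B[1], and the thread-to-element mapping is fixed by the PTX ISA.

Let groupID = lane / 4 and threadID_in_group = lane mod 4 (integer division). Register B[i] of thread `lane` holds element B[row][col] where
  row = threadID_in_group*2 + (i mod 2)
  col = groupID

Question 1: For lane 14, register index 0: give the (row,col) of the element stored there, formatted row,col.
lane 14: gid=3 (14/4), tid=2 (14%4)
i=0: r=2*2+0=4, c=gid=3

4,3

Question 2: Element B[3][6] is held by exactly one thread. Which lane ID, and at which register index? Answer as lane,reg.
c: 6->gid=6  r: 3->tid=1,i&1=1
L=6*4+1=25  i=1=1

25,1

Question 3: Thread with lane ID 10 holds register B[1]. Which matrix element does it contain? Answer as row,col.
5,2

L=10->g=10>>2=2, t=10&3=2
[1]->row 2·2+1=5  col g=2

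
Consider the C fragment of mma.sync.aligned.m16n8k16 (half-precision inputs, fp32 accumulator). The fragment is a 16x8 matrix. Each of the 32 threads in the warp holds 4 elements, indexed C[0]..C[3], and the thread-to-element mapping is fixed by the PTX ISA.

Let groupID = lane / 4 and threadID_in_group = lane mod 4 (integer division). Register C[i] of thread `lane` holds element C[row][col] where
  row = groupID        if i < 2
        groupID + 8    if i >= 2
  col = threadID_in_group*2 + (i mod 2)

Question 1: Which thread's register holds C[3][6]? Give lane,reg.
r=3→G=3,rhi=0  c=6→T=3,p=0
L=3*4+3=15  i=0*2+0=0

15,0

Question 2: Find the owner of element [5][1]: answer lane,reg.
20,1

r=5->g=5,rb=0  c=1->t=0,b0=1
L=5*4+0=20  i=0*2+1=1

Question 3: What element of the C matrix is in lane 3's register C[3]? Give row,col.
lane 3→3/4=0, 3 mod 4=3
i=3  r:0+8→8  c:2·3+1→7

8,7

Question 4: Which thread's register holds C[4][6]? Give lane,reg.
r=4->g=4,rb=0  c=6->t=3,b0=0
L=4*4+3=19  i=0*2+0=0

19,0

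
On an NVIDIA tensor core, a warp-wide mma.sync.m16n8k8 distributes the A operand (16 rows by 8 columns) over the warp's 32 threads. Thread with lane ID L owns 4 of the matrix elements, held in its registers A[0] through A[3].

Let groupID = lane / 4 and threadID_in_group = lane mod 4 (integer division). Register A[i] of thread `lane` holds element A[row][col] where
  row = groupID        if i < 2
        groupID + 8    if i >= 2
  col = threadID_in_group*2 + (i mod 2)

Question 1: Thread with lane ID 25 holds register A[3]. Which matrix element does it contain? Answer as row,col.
14,3

25: grp=6,tig=1
[3] (6+8,1*2+1) = (14,3)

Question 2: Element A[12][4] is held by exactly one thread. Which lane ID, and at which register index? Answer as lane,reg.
r: 12->gid=4,r8=1  c: 4->tid=2,i&1=0
L=4*4+2=18  i=1*2+0=2

18,2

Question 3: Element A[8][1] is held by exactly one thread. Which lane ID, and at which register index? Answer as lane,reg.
r=8->g=0,rb=1  c=1->t=0,b0=1
L=0*4+0=0  i=1*2+1=3

0,3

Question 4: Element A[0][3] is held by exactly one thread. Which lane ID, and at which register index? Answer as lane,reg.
r: 0->gid=0,r8=0  c: 3->tid=1,i&1=1
L=0*4+1=1  i=0*2+1=1

1,1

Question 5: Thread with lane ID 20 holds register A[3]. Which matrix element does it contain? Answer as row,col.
lane 20→20/4=5, 20 mod 4=0
i=3  r:5+8→13  c:2·0+1→1

13,1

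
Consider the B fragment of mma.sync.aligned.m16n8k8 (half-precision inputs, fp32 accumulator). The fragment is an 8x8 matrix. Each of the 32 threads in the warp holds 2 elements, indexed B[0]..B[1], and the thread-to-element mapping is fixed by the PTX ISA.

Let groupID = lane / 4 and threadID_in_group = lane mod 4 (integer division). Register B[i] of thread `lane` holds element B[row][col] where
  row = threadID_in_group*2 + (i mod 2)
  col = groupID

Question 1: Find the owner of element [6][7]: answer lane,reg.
31,0

c: 7->gid=7  r: 6->tid=3,i&1=0
L=7*4+3=31  i=0=0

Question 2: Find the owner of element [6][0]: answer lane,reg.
c=0→G=0  r=6→T=3,p=0
L=0*4+3=3  i=0=0

3,0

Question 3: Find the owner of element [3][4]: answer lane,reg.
17,1

c: 4->gid=4  r: 3->tid=1,i&1=1
L=4*4+1=17  i=1=1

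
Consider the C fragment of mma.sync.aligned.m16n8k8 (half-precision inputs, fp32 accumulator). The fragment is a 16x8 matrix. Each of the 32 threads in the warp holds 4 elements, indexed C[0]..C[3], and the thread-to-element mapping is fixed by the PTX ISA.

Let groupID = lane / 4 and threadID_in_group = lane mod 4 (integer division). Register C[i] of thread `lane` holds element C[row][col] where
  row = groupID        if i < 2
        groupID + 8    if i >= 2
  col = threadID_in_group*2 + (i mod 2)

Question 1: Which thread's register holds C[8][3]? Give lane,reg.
1,3

r: 8->gid=0,r8=1  c: 3->tid=1,i&1=1
L=0*4+1=1  i=1*2+1=3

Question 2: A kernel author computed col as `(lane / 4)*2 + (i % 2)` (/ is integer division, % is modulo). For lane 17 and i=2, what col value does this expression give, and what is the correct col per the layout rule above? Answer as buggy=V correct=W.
buggy=8 correct=2

`(lane / 4)*2 + (i % 2)`[17,2]=>8
lane 17=>17/4=4, 17 mod 4=1
i=2  r:4+8=>12  c:2·1+0=>2
col: 8 vs 2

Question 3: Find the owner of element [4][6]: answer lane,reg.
r=4->g=4,rb=0  c=6->t=3,b0=0
L=4*4+3=19  i=0*2+0=0

19,0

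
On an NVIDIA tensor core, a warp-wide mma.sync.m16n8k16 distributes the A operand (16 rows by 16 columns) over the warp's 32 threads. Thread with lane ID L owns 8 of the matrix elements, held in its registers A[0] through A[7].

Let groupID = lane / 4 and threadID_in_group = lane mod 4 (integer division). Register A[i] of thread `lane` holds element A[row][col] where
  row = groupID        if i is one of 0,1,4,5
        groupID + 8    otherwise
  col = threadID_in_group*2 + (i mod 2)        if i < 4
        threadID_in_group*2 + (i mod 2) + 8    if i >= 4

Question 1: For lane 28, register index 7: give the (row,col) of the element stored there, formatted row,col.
15,9

L=28->g=28>>2=7, t=28&3=0
[7]->row 7+8=15  col 0·2+1+8=9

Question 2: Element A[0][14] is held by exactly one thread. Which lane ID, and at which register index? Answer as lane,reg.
r=0⇒gr=0,Rb=0  c=14⇒Cb=1,th=3,odd=0
L=0*4+3=3  i=1*4+0*2+0=4

3,4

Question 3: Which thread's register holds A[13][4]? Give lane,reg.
22,2

r:13=>grp=5,rB=1  c:4=>cB=0,tig=2,lo=0
L=5*4+2=22  i=0*4+1*2+0=2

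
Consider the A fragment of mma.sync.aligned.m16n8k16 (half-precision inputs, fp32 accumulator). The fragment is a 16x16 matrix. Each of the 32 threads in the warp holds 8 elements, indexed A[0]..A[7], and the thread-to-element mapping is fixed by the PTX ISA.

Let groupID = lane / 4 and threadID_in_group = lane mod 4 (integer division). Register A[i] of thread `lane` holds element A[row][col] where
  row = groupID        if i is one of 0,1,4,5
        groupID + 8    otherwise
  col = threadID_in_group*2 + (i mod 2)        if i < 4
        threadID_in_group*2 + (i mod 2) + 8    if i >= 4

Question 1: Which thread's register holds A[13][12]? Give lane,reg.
22,6

r: 13->gid=5,r8=1  c: 12->c8=1,tid=2,i&1=0
L=5*4+2=22  i=1*4+1*2+0=6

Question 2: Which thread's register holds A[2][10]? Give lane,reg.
r=2→G=2,rhi=0  c=10→chi=1,T=1,p=0
L=2*4+1=9  i=1*4+0*2+0=4

9,4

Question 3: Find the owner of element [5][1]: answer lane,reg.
20,1

r=5→G=5,rhi=0  c=1→chi=0,T=0,p=1
L=5*4+0=20  i=0*4+0*2+1=1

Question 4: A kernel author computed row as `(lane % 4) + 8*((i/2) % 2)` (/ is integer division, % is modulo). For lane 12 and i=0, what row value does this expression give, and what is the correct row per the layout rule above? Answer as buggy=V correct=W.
buggy=0 correct=3

`(lane % 4) + 8*((i/2) % 2)`[12,0]->0
lane 12->12/4=3, 12 mod 4=0
i=0  r:3+0->3  c:2·0+0+0->0
row: 0 vs 3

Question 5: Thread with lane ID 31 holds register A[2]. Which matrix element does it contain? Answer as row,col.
15,6

lane 31=>31/4=7, 31 mod 4=3
i=2  r:7+8=>15  c:2·3+0+0=>6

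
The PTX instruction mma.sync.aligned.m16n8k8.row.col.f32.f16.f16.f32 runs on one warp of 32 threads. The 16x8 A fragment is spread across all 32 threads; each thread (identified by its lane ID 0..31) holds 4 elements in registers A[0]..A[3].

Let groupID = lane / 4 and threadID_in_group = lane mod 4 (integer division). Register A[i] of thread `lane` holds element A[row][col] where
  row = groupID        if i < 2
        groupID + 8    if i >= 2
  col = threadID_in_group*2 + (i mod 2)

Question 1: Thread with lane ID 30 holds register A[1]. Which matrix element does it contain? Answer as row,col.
7,5

lane 30: g=7 (30/4), t=2 (30%4)
i=1: r=7+0=7, c=2*2+1=5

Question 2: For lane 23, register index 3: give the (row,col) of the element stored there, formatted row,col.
lane 23: g=5 (23/4), t=3 (23%4)
i=3: r=5+8=13, c=3*2+1=7

13,7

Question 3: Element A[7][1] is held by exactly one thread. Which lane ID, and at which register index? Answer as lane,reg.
28,1

r=7→G=7,rhi=0  c=1→T=0,p=1
L=7*4+0=28  i=0*2+1=1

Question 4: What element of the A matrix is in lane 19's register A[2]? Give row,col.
L=19->gid=19>>2=4, tid=19&3=3
[2]->row 4+8=12  col 3·2+0=6

12,6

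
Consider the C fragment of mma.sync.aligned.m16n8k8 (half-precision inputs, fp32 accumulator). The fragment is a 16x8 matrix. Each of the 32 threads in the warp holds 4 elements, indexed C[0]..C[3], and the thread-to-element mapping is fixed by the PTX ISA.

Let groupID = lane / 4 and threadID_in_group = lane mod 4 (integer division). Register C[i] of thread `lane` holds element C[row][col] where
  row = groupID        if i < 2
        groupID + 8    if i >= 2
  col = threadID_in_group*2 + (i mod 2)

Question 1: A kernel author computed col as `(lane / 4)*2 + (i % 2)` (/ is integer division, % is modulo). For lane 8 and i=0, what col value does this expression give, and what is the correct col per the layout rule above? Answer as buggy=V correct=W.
buggy=4 correct=0

`(lane / 4)*2 + (i % 2)`[8,0]=>4
lane 8=>8/4=2, 8 mod 4=0
i=0  r:2+0=>2  c:2·0+0=>0
col: 4 vs 0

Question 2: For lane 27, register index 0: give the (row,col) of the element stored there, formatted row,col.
6,6

lane 27: gid=6 (27/4), tid=3 (27%4)
i=0: r=6+0=6, c=3*2+0=6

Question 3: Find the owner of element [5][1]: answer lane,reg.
r=5->g=5,rb=0  c=1->t=0,b0=1
L=5*4+0=20  i=0*2+1=1

20,1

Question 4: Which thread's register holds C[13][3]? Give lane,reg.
21,3

r:13=>grp=5,rB=1  c:3=>tig=1,lo=1
L=5*4+1=21  i=1*2+1=3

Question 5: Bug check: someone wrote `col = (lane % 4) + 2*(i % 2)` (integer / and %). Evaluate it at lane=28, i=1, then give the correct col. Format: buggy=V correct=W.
`(lane % 4) + 2*(i % 2)`[28,1]→2
L=28→G=28>>2=7, T=28&3=0
[1]→row 7+0=7  col 0·2+1=1
col: 2 vs 1

buggy=2 correct=1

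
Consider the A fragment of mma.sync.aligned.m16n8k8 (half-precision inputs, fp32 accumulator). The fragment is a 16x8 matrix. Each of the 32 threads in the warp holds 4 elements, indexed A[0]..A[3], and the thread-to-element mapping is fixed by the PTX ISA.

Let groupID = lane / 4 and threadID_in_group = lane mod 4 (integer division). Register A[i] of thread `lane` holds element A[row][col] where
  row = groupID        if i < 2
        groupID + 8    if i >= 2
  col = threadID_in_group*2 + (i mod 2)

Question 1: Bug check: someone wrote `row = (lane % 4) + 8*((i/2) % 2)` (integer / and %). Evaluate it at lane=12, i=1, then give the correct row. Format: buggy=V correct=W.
`(lane % 4) + 8*((i/2) % 2)`[12,1]=>0
lane 12=>12/4=3, 12 mod 4=0
i=1  r:3+0=>3  c:2·0+1=>1
row: 0 vs 3

buggy=0 correct=3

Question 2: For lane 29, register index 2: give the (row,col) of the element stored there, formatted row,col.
lane 29→29/4=7, 29 mod 4=1
i=2  r:7+8→15  c:2·1+0→2

15,2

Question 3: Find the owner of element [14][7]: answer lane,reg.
27,3

r=14→G=6,rhi=1  c=7→T=3,p=1
L=6*4+3=27  i=1*2+1=3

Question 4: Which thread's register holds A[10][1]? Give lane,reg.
8,3

r=10->g=2,rb=1  c=1->t=0,b0=1
L=2*4+0=8  i=1*2+1=3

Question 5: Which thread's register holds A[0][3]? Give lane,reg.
r=0→G=0,rhi=0  c=3→T=1,p=1
L=0*4+1=1  i=0*2+1=1

1,1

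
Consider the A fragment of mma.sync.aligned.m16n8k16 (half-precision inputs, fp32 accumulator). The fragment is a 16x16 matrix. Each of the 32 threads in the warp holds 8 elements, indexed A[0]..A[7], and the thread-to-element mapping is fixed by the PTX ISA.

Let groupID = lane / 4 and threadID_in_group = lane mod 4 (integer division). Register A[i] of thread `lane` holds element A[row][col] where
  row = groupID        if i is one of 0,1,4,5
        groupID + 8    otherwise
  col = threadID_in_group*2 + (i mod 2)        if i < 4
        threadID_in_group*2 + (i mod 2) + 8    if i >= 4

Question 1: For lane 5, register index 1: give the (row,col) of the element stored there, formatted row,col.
lane 5⇒5/4=1, 5 mod 4=1
i=1  r:1+0⇒1  c:2·1+1+0⇒3

1,3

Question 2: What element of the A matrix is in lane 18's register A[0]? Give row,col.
4,4

lane 18→18/4=4, 18 mod 4=2
i=0  r:4+0→4  c:2·2+0+0→4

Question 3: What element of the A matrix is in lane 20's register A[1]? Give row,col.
5,1

20: G=5,T=0
[1] (5+0,0*2+1+0) = (5,1)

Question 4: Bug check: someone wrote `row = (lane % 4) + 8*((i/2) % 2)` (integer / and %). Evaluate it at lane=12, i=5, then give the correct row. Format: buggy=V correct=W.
`(lane % 4) + 8*((i/2) % 2)`[12,5]⇒0
lane 12⇒12/4=3, 12 mod 4=0
i=5  r:3+0⇒3  c:2·0+1+8⇒9
row: 0 vs 3

buggy=0 correct=3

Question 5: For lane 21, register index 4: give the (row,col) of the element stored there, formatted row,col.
L=21->g=21>>2=5, t=21&3=1
[4]->row 5+0=5  col 1·2+0+8=10

5,10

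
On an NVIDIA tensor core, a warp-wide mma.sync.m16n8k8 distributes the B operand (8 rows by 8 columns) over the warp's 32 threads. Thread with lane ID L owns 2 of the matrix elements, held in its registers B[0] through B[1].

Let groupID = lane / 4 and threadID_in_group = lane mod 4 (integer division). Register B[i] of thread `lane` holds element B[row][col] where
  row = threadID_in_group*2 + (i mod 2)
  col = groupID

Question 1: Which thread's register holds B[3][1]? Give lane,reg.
c=1→G=1  r=3→T=1,p=1
L=1*4+1=5  i=1=1

5,1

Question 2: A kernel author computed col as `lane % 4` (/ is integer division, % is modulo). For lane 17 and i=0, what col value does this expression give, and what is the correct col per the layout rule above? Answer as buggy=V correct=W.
buggy=1 correct=4

`lane % 4`[17,0]→1
L=17→G=17>>2=4, T=17&3=1
[0]→row 1·2+0=2  col G=4
col: 1 vs 4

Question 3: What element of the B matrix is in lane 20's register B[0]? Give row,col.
0,5

20: grp=5,tig=0
[0] (0*2+0,5) = (0,5)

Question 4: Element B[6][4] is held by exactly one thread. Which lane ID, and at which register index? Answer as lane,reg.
c=4->g=4  r=6->t=3,b0=0
L=4*4+3=19  i=0=0

19,0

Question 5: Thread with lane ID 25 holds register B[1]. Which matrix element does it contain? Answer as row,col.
25: G=6,T=1
[1] (1*2+1,6) = (3,6)

3,6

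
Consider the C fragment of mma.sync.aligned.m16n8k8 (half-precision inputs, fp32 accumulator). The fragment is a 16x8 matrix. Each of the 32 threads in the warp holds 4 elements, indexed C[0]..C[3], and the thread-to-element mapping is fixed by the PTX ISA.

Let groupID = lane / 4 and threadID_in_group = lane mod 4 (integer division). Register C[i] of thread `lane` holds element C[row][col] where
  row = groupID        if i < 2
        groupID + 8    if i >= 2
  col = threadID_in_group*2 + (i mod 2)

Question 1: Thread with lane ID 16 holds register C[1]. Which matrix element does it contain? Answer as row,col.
16: g=4,t=0
[1] (4+0,0*2+1) = (4,1)

4,1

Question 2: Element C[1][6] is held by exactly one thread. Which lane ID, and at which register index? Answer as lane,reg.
7,0

r=1→G=1,rhi=0  c=6→T=3,p=0
L=1*4+3=7  i=0*2+0=0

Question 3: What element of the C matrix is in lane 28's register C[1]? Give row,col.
lane 28->28/4=7, 28 mod 4=0
i=1  r:7+0->7  c:2·0+1->1

7,1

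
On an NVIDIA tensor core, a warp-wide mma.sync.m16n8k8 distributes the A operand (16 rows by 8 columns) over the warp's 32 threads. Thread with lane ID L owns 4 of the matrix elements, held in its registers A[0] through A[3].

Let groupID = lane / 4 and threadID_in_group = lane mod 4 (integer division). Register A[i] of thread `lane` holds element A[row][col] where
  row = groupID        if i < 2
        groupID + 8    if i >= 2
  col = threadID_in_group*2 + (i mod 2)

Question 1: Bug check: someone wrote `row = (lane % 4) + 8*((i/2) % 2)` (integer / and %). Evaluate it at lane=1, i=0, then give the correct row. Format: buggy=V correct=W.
`(lane % 4) + 8*((i/2) % 2)`[1,0]->1
lane 1->1/4=0, 1 mod 4=1
i=0  r:0+0->0  c:2·1+0->2
row: 1 vs 0

buggy=1 correct=0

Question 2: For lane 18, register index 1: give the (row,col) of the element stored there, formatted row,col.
lane 18: gid=4 (18/4), tid=2 (18%4)
i=1: r=4+0=4, c=2*2+1=5

4,5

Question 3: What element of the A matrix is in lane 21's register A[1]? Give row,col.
5,3

lane 21: G=5 (21/4), T=1 (21%4)
i=1: r=5+0=5, c=1*2+1=3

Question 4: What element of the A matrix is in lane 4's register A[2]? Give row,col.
lane 4=>4/4=1, 4 mod 4=0
i=2  r:1+8=>9  c:2·0+0=>0

9,0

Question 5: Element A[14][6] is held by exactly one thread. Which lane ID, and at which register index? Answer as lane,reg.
r=14→G=6,rhi=1  c=6→T=3,p=0
L=6*4+3=27  i=1*2+0=2

27,2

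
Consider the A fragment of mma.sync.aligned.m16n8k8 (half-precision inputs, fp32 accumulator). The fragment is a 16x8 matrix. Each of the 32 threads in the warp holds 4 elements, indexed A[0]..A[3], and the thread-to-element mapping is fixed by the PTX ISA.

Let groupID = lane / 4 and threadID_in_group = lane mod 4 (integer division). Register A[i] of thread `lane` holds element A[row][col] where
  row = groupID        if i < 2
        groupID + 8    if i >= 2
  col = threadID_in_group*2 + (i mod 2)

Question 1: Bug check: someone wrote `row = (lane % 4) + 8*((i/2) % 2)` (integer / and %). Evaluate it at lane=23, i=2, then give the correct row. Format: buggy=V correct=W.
`(lane % 4) + 8*((i/2) % 2)`[23,2]→11
L=23→G=23>>2=5, T=23&3=3
[2]→row 5+8=13  col 3·2+0=6
row: 11 vs 13

buggy=11 correct=13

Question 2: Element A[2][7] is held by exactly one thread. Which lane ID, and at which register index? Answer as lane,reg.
r=2->g=2,rb=0  c=7->t=3,b0=1
L=2*4+3=11  i=0*2+1=1

11,1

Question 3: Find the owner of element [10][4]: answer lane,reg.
r=10→G=2,rhi=1  c=4→T=2,p=0
L=2*4+2=10  i=1*2+0=2

10,2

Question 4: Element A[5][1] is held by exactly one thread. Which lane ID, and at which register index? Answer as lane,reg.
20,1

r=5⇒gr=5,Rb=0  c=1⇒th=0,odd=1
L=5*4+0=20  i=0*2+1=1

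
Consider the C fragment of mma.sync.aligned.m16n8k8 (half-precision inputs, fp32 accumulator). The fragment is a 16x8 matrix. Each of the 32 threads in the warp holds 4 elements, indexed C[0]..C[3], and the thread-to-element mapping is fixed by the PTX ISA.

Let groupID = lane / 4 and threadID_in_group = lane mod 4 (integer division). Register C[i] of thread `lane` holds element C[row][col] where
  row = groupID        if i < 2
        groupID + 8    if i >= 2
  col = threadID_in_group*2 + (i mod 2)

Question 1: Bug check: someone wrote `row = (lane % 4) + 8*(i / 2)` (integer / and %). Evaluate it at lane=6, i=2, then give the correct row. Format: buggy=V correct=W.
buggy=10 correct=9

`(lane % 4) + 8*(i / 2)`[6,2]→10
6: G=1,T=2
[2] (1+8,2*2+0) = (9,4)
row: 10 vs 9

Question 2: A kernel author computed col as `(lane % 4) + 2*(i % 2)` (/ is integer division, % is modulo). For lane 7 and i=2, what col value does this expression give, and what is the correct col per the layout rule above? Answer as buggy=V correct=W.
`(lane % 4) + 2*(i % 2)`[7,2]->3
lane 7->7/4=1, 7 mod 4=3
i=2  r:1+8->9  c:2·3+0->6
col: 3 vs 6

buggy=3 correct=6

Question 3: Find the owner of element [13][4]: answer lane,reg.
r=13->g=5,rb=1  c=4->t=2,b0=0
L=5*4+2=22  i=1*2+0=2

22,2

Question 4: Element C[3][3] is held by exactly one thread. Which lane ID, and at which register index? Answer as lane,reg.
r=3->g=3,rb=0  c=3->t=1,b0=1
L=3*4+1=13  i=0*2+1=1

13,1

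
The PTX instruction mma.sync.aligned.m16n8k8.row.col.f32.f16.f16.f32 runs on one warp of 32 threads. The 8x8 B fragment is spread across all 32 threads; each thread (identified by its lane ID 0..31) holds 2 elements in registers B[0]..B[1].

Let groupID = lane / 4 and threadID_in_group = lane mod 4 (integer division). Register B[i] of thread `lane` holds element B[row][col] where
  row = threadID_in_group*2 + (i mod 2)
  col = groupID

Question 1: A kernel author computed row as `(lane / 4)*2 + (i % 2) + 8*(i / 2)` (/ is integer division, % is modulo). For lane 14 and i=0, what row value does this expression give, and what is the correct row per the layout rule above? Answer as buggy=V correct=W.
buggy=6 correct=4

`(lane / 4)*2 + (i % 2) + 8*(i / 2)`[14,0]=>6
14: grp=3,tig=2
[0] (2*2+0,3) = (4,3)
row: 6 vs 4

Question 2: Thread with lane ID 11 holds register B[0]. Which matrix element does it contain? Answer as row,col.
11: gid=2,tid=3
[0] (3*2+0,2) = (6,2)

6,2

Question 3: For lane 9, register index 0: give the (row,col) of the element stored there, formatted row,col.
2,2

9: gr=2,th=1
[0] (1*2+0,2) = (2,2)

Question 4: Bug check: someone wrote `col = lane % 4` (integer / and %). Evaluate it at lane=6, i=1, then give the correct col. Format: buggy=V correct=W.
buggy=2 correct=1

`lane % 4`[6,1]=>2
lane 6=>6/4=1, 6 mod 4=2
i=1  r:2·2+1=>5  c:1
col: 2 vs 1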